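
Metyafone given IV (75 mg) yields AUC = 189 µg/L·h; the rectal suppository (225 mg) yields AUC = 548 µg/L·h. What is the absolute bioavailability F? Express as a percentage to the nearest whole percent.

F = 97%

F = (AUC_ev / D_ev) / (AUC_iv / D_iv)
  = (548/225) / (189/75)
  = 2.43556 / 2.52 = 0.9665
  = 96.65%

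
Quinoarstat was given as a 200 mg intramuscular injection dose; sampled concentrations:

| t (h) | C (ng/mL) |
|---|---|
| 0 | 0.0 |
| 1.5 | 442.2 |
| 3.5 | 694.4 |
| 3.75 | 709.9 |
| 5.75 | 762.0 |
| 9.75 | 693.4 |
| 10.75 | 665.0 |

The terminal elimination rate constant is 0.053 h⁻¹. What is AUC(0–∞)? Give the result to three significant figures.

AUC = 19300 ng/mL·h

Trapezoidal AUC_0→10.75:
  [0→1.5]: (0.0+442.2)/2 × 1.5 = 331.65
  [1.5→3.5]: (442.2+694.4)/2 × 2 = 1136.6
  [3.5→3.75]: (694.4+709.9)/2 × 0.25 = 175.5375
  [3.75→5.75]: (709.9+762.0)/2 × 2 = 1471.9
  [5.75→9.75]: (762.0+693.4)/2 × 4 = 2910.8
  [9.75→10.75]: (693.4+665.0)/2 × 1 = 679.2
  Sum = 6705.6875 ng/mL·h
Extrapolated tail: C_last / k_e = 665.0 / 0.053 = 12547.170
AUC_0→∞ = 6705.6875 + 12547.170 = 19252.8575 ng/mL·h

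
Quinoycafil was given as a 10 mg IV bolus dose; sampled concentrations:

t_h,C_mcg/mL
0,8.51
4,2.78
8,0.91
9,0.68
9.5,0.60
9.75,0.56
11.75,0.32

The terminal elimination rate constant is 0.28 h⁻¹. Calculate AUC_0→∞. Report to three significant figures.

AUC = 33.2 mcg/mL·h

Trapezoidal AUC_0→11.75:
  [0→4]: (8.51+2.78)/2 × 4 = 22.58
  [4→8]: (2.78+0.91)/2 × 4 = 7.38
  [8→9]: (0.91+0.68)/2 × 1 = 0.795
  [9→9.5]: (0.68+0.60)/2 × 0.5 = 0.32
  [9.5→9.75]: (0.60+0.56)/2 × 0.25 = 0.145
  [9.75→11.75]: (0.56+0.32)/2 × 2 = 0.88
  Sum = 32.1 mcg/mL·h
Extrapolated tail: C_last / k_e = 0.32 / 0.28 = 1.143
AUC_0→∞ = 32.1 + 1.143 = 33.243 mcg/mL·h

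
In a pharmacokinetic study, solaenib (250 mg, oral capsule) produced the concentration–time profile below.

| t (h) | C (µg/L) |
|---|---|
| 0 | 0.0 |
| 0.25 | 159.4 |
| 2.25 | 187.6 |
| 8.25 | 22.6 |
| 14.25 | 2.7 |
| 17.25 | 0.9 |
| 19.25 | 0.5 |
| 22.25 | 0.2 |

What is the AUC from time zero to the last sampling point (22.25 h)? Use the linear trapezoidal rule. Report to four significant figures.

AUC = 1081 µg/L·h

Trapezoidal AUC_0→22.25:
  [0→0.25]: (0.0+159.4)/2 × 0.25 = 19.925
  [0.25→2.25]: (159.4+187.6)/2 × 2 = 347.0
  [2.25→8.25]: (187.6+22.6)/2 × 6 = 630.6
  [8.25→14.25]: (22.6+2.7)/2 × 6 = 75.9
  [14.25→17.25]: (2.7+0.9)/2 × 3 = 5.4
  [17.25→19.25]: (0.9+0.5)/2 × 2 = 1.4
  [19.25→22.25]: (0.5+0.2)/2 × 3 = 1.05
  Sum = 1081.275 µg/L·h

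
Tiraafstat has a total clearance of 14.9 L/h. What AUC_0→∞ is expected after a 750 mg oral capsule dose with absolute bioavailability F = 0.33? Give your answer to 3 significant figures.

AUC_0→∞ = F × Dose / CL
        = 0.33 × 750 / 14.9 = 16.6107 mg/L·h

AUC = 16.6 mg/L·h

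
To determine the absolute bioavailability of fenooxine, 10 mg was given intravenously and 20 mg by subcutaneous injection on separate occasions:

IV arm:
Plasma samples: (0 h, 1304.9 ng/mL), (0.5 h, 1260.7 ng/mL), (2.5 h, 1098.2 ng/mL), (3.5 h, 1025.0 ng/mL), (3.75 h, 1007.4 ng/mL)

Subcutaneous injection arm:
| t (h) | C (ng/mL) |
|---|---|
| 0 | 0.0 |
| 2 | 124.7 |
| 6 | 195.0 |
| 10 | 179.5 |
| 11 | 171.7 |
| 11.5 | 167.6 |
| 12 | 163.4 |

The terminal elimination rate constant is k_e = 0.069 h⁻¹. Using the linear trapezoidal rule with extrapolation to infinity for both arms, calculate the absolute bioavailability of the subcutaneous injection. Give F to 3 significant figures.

F = 0.112

Trapezoidal AUC_0→3.75 (IV):
  [0→0.5]: (1304.9+1260.7)/2 × 0.5 = 641.4
  [0.5→2.5]: (1260.7+1098.2)/2 × 2 = 2358.9
  [2.5→3.5]: (1098.2+1025.0)/2 × 1 = 1061.6
  [3.5→3.75]: (1025.0+1007.4)/2 × 0.25 = 254.05
  Sum = 4315.95 ng/mL·h
IV tail: 1007.4/0.069 = 14600.000; AUC_iv,0→∞ = 4315.95 + 14600.000 = 18915.95 ng/mL·h
Trapezoidal AUC_0→12 (subcutaneous injection):
  [0→2]: (0.0+124.7)/2 × 2 = 124.7
  [2→6]: (124.7+195.0)/2 × 4 = 639.4
  [6→10]: (195.0+179.5)/2 × 4 = 749.0
  [10→11]: (179.5+171.7)/2 × 1 = 175.6
  [11→11.5]: (171.7+167.6)/2 × 0.5 = 84.825
  [11.5→12]: (167.6+163.4)/2 × 0.5 = 82.75
  Sum = 1856.275 ng/mL·h
subcutaneous injection tail: 163.4/0.069 = 2368.116; AUC_ev,0→∞ = 1856.275 + 2368.116 = 4224.391 ng/mL·h
F = (AUC_ev/D_ev)/(AUC_iv/D_iv) = (4224.391/20)/(18915.95/10) = 211.21955/1891.595 = 0.1117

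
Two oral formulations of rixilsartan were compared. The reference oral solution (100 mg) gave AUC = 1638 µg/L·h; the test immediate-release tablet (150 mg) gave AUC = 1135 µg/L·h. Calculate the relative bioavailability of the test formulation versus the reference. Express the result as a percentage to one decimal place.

F_rel = 46.2%

F_rel = (AUC_test/D_test) / (AUC_ref/D_ref)
      = (1135/150) / (1638/100)
      = 7.56667 / 16.38 = 0.4619 = 46.19%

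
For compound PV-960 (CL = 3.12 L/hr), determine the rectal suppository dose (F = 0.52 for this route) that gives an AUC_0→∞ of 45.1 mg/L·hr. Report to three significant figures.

Dose = CL × AUC_0→∞ / F
     = 3.12 × 45.1 / 0.52 = 270.6 mg

Dose = 271 mg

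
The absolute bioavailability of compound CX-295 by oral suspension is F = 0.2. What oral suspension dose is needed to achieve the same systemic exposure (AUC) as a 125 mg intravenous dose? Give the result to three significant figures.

For equal systemic exposure: F × D_ev = D_iv
D_ev = D_iv / F = 125 / 0.2 = 625 mg

D_oral = 625 mg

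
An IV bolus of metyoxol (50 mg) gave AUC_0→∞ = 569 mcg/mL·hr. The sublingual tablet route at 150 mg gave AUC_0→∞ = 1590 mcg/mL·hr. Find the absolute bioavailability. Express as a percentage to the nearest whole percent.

F = 93%

F = (AUC_ev / D_ev) / (AUC_iv / D_iv)
  = (1590/150) / (569/50)
  = 10.6 / 11.38 = 0.9315
  = 93.15%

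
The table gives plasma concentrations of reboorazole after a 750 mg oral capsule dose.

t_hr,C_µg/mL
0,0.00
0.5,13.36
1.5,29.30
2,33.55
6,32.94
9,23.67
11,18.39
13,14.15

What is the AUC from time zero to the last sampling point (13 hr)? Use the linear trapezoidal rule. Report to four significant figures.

Trapezoidal AUC_0→13:
  [0→0.5]: (0.00+13.36)/2 × 0.5 = 3.34
  [0.5→1.5]: (13.36+29.30)/2 × 1 = 21.33
  [1.5→2]: (29.30+33.55)/2 × 0.5 = 15.7125
  [2→6]: (33.55+32.94)/2 × 4 = 132.98
  [6→9]: (32.94+23.67)/2 × 3 = 84.915
  [9→11]: (23.67+18.39)/2 × 2 = 42.06
  [11→13]: (18.39+14.15)/2 × 2 = 32.54
  Sum = 332.8775 µg/mL·hr

AUC = 332.9 µg/mL·hr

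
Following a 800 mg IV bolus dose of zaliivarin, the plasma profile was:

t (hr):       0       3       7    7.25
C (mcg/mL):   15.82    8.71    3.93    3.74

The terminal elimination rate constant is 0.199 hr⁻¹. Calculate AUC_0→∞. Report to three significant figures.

AUC = 81.8 mcg/mL·hr

Trapezoidal AUC_0→7.25:
  [0→3]: (15.82+8.71)/2 × 3 = 36.795
  [3→7]: (8.71+3.93)/2 × 4 = 25.28
  [7→7.25]: (3.93+3.74)/2 × 0.25 = 0.95875
  Sum = 63.03375 mcg/mL·hr
Extrapolated tail: C_last / k_e = 3.74 / 0.199 = 18.794
AUC_0→∞ = 63.03375 + 18.794 = 81.82775 mcg/mL·hr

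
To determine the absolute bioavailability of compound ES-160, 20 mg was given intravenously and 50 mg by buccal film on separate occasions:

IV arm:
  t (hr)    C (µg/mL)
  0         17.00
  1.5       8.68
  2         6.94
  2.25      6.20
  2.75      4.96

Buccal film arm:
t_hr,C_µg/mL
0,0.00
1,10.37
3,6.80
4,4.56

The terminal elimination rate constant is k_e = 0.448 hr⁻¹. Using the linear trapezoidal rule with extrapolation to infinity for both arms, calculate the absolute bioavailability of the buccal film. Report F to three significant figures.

Trapezoidal AUC_0→2.75 (IV):
  [0→1.5]: (17.00+8.68)/2 × 1.5 = 19.26
  [1.5→2]: (8.68+6.94)/2 × 0.5 = 3.905
  [2→2.25]: (6.94+6.20)/2 × 0.25 = 1.6425
  [2.25→2.75]: (6.20+4.96)/2 × 0.5 = 2.79
  Sum = 27.5975 µg/mL·hr
IV tail: 4.96/0.448 = 11.071; AUC_iv,0→∞ = 27.5975 + 11.071 = 38.6685 µg/mL·hr
Trapezoidal AUC_0→4 (buccal film):
  [0→1]: (0.00+10.37)/2 × 1 = 5.185
  [1→3]: (10.37+6.80)/2 × 2 = 17.17
  [3→4]: (6.80+4.56)/2 × 1 = 5.68
  Sum = 28.035 µg/mL·hr
buccal film tail: 4.56/0.448 = 10.179; AUC_ev,0→∞ = 28.035 + 10.179 = 38.214 µg/mL·hr
F = (AUC_ev/D_ev)/(AUC_iv/D_iv) = (38.214/50)/(38.6685/20) = 0.76428/1.933425 = 0.3953

F = 0.395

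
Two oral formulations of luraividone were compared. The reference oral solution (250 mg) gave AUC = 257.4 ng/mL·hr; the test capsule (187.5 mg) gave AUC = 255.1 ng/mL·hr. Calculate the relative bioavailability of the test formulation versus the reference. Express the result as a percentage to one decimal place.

F_rel = (AUC_test/D_test) / (AUC_ref/D_ref)
      = (255.1/187.5) / (257.4/250)
      = 1.36053 / 1.0296 = 1.3214 = 132.14%

F_rel = 132.1%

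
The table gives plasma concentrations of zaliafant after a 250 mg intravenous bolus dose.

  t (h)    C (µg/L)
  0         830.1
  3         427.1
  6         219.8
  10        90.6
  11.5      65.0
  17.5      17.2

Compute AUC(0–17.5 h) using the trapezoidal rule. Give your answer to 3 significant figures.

Trapezoidal AUC_0→17.5:
  [0→3]: (830.1+427.1)/2 × 3 = 1885.8
  [3→6]: (427.1+219.8)/2 × 3 = 970.35
  [6→10]: (219.8+90.6)/2 × 4 = 620.8
  [10→11.5]: (90.6+65.0)/2 × 1.5 = 116.7
  [11.5→17.5]: (65.0+17.2)/2 × 6 = 246.6
  Sum = 3840.25 µg/L·h

AUC = 3840 µg/L·h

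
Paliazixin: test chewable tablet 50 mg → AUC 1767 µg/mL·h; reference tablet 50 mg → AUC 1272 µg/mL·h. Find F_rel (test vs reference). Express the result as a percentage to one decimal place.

F_rel = 138.9%

F_rel = (AUC_test/D_test) / (AUC_ref/D_ref)
      = (1767/50) / (1272/50)
      = 35.34 / 25.44 = 1.3892 = 138.92%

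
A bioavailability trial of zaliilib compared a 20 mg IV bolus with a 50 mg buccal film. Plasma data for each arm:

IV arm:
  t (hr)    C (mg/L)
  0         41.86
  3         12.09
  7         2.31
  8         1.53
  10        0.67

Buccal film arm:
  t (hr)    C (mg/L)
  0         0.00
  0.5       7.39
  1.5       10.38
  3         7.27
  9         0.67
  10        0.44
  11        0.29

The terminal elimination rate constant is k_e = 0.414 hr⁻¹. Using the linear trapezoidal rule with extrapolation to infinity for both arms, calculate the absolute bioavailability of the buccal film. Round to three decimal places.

Trapezoidal AUC_0→10 (IV):
  [0→3]: (41.86+12.09)/2 × 3 = 80.925
  [3→7]: (12.09+2.31)/2 × 4 = 28.8
  [7→8]: (2.31+1.53)/2 × 1 = 1.92
  [8→10]: (1.53+0.67)/2 × 2 = 2.2
  Sum = 113.845 mg/L·hr
IV tail: 0.67/0.414 = 1.618; AUC_iv,0→∞ = 113.845 + 1.618 = 115.463 mg/L·hr
Trapezoidal AUC_0→11 (buccal film):
  [0→0.5]: (0.00+7.39)/2 × 0.5 = 1.8475
  [0.5→1.5]: (7.39+10.38)/2 × 1 = 8.885
  [1.5→3]: (10.38+7.27)/2 × 1.5 = 13.2375
  [3→9]: (7.27+0.67)/2 × 6 = 23.82
  [9→10]: (0.67+0.44)/2 × 1 = 0.555
  [10→11]: (0.44+0.29)/2 × 1 = 0.365
  Sum = 48.71 mg/L·hr
buccal film tail: 0.29/0.414 = 0.700; AUC_ev,0→∞ = 48.71 + 0.700 = 49.41 mg/L·hr
F = (AUC_ev/D_ev)/(AUC_iv/D_iv) = (49.41/50)/(115.463/20) = 0.9882/5.77315 = 0.1712

F = 0.171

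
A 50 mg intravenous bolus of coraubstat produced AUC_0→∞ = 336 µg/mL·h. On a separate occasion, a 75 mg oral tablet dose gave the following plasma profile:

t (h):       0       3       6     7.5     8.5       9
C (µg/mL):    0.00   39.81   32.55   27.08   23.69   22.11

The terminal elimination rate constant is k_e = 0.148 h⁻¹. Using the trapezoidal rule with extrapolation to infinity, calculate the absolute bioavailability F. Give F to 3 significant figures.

F = 0.792

Trapezoidal AUC_0→9 (oral tablet):
  [0→3]: (0.00+39.81)/2 × 3 = 59.715
  [3→6]: (39.81+32.55)/2 × 3 = 108.54
  [6→7.5]: (32.55+27.08)/2 × 1.5 = 44.7225
  [7.5→8.5]: (27.08+23.69)/2 × 1 = 25.385
  [8.5→9]: (23.69+22.11)/2 × 0.5 = 11.45
  Sum = 249.8125 µg/mL·h
Tail: C_last/k_e = 22.11/0.148 = 149.392
AUC_0→∞ (oral tablet) = 249.8125 + 149.392 = 399.2045 µg/mL·h
F = (AUC_ev/D_ev)/(AUC_iv/D_iv) = (399.2045/75)/(336/50) = 5.32273/6.72 = 0.7921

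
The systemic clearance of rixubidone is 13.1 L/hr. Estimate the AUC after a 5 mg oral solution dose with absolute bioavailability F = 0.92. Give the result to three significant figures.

AUC_0→∞ = F × Dose / CL
        = 0.92 × 5 / 13.1 = 0.351145 mg/L·hr

AUC = 0.351 mg/L·hr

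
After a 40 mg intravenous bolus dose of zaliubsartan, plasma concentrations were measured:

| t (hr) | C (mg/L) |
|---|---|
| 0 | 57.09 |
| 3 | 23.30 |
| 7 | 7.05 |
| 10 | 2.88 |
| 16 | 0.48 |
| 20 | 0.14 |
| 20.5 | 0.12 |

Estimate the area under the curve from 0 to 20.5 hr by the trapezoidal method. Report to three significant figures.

AUC = 208 mg/L·hr

Trapezoidal AUC_0→20.5:
  [0→3]: (57.09+23.30)/2 × 3 = 120.585
  [3→7]: (23.30+7.05)/2 × 4 = 60.7
  [7→10]: (7.05+2.88)/2 × 3 = 14.895
  [10→16]: (2.88+0.48)/2 × 6 = 10.08
  [16→20]: (0.48+0.14)/2 × 4 = 1.24
  [20→20.5]: (0.14+0.12)/2 × 0.5 = 0.065
  Sum = 207.565 mg/L·hr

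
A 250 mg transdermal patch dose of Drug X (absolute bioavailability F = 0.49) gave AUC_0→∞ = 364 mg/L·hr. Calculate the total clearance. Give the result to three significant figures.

CL = 0.337 L/hr

CL = F × Dose / AUC_0→∞
   = 0.49 × 250 / 364 = 0.336538 L/hr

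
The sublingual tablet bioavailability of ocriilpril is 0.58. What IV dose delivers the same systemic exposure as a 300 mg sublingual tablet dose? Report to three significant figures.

Systemic exposure from an extravascular dose = F × D_ev, so the equivalent IV dose is F × D_ev.
D_iv = F × D_ev = 0.58 × 300 = 174 mg

D_iv = 174 mg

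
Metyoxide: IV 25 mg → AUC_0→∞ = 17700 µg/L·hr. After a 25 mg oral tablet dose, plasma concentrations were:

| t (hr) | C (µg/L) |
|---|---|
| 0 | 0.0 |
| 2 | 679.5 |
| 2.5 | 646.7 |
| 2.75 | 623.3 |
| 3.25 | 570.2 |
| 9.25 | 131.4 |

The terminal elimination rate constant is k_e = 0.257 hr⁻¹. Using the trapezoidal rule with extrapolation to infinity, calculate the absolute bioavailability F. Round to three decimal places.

Trapezoidal AUC_0→9.25 (oral tablet):
  [0→2]: (0.0+679.5)/2 × 2 = 679.5
  [2→2.5]: (679.5+646.7)/2 × 0.5 = 331.55
  [2.5→2.75]: (646.7+623.3)/2 × 0.25 = 158.75
  [2.75→3.25]: (623.3+570.2)/2 × 0.5 = 298.375
  [3.25→9.25]: (570.2+131.4)/2 × 6 = 2104.8
  Sum = 3572.975 µg/L·hr
Tail: C_last/k_e = 131.4/0.257 = 511.284
AUC_0→∞ (oral tablet) = 3572.975 + 511.284 = 4084.259 µg/L·hr
F = (AUC_ev/D_ev)/(AUC_iv/D_iv) = (4084.259/25)/(17700/25) = 163.37036/708 = 0.2307

F = 0.231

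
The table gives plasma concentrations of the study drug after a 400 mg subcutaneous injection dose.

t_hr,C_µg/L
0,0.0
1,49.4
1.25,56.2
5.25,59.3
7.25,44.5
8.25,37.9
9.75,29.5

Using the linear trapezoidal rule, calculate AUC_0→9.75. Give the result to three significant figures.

AUC = 464 µg/L·hr

Trapezoidal AUC_0→9.75:
  [0→1]: (0.0+49.4)/2 × 1 = 24.7
  [1→1.25]: (49.4+56.2)/2 × 0.25 = 13.2
  [1.25→5.25]: (56.2+59.3)/2 × 4 = 231.0
  [5.25→7.25]: (59.3+44.5)/2 × 2 = 103.8
  [7.25→8.25]: (44.5+37.9)/2 × 1 = 41.2
  [8.25→9.75]: (37.9+29.5)/2 × 1.5 = 50.55
  Sum = 464.45 µg/L·hr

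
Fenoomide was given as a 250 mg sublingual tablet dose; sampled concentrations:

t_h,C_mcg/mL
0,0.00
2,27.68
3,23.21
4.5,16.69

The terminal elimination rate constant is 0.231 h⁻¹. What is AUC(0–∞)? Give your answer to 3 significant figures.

AUC = 155 mcg/mL·h

Trapezoidal AUC_0→4.5:
  [0→2]: (0.00+27.68)/2 × 2 = 27.68
  [2→3]: (27.68+23.21)/2 × 1 = 25.445
  [3→4.5]: (23.21+16.69)/2 × 1.5 = 29.925
  Sum = 83.05 mcg/mL·h
Extrapolated tail: C_last / k_e = 16.69 / 0.231 = 72.251
AUC_0→∞ = 83.05 + 72.251 = 155.301 mcg/mL·h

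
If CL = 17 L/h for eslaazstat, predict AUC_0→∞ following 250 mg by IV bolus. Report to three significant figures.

AUC = 14.7 mg/L·h

AUC_0→∞ = Dose_iv / CL
        = 250 / 17 = 14.7059 mg/L·h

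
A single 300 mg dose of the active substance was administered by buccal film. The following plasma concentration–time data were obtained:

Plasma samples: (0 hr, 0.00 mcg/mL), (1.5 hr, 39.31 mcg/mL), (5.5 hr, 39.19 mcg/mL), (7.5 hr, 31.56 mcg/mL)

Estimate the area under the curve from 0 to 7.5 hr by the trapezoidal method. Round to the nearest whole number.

AUC = 257 mcg/mL·hr

Trapezoidal AUC_0→7.5:
  [0→1.5]: (0.00+39.31)/2 × 1.5 = 29.4825
  [1.5→5.5]: (39.31+39.19)/2 × 4 = 157.0
  [5.5→7.5]: (39.19+31.56)/2 × 2 = 70.75
  Sum = 257.2325 mcg/mL·hr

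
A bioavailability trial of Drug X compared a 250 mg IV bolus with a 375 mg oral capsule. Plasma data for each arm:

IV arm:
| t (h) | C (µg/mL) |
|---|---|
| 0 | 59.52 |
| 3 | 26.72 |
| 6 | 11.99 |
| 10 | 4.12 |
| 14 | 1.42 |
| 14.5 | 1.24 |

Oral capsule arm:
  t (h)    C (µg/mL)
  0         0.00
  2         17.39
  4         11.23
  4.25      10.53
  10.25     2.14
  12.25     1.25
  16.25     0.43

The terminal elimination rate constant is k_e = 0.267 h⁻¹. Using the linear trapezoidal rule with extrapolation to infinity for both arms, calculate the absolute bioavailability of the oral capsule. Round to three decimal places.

Trapezoidal AUC_0→14.5 (IV):
  [0→3]: (59.52+26.72)/2 × 3 = 129.36
  [3→6]: (26.72+11.99)/2 × 3 = 58.065
  [6→10]: (11.99+4.12)/2 × 4 = 32.22
  [10→14]: (4.12+1.42)/2 × 4 = 11.08
  [14→14.5]: (1.42+1.24)/2 × 0.5 = 0.665
  Sum = 231.39 µg/mL·h
IV tail: 1.24/0.267 = 4.644; AUC_iv,0→∞ = 231.39 + 4.644 = 236.034 µg/mL·h
Trapezoidal AUC_0→16.25 (oral capsule):
  [0→2]: (0.00+17.39)/2 × 2 = 17.39
  [2→4]: (17.39+11.23)/2 × 2 = 28.62
  [4→4.25]: (11.23+10.53)/2 × 0.25 = 2.72
  [4.25→10.25]: (10.53+2.14)/2 × 6 = 38.01
  [10.25→12.25]: (2.14+1.25)/2 × 2 = 3.39
  [12.25→16.25]: (1.25+0.43)/2 × 4 = 3.36
  Sum = 93.49 µg/mL·h
oral capsule tail: 0.43/0.267 = 1.610; AUC_ev,0→∞ = 93.49 + 1.610 = 95.1 µg/mL·h
F = (AUC_ev/D_ev)/(AUC_iv/D_iv) = (95.1/375)/(236.034/250) = 0.2536/0.944136 = 0.2686

F = 0.269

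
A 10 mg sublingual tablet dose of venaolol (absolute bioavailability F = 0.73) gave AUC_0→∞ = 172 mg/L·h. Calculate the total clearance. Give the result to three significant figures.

CL = F × Dose / AUC_0→∞
   = 0.73 × 10 / 172 = 0.0424419 L/h

CL = 0.0424 L/h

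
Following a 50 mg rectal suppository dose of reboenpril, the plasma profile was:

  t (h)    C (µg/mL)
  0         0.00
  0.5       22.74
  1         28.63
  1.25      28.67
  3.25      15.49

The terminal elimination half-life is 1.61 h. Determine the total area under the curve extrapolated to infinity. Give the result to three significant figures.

AUC = 106 µg/mL·h

Trapezoidal AUC_0→3.25:
  [0→0.5]: (0.00+22.74)/2 × 0.5 = 5.685
  [0.5→1]: (22.74+28.63)/2 × 0.5 = 12.8425
  [1→1.25]: (28.63+28.67)/2 × 0.25 = 7.1625
  [1.25→3.25]: (28.67+15.49)/2 × 2 = 44.16
  Sum = 69.85 µg/mL·h
k_e = ln2 / t½ = 0.693147 / 1.61 = 0.4305 h^-1
Extrapolated tail: C_last / k_e = 15.49 / 0.4305 = 35.981
AUC_0→∞ = 69.85 + 35.981 = 105.831 µg/mL·h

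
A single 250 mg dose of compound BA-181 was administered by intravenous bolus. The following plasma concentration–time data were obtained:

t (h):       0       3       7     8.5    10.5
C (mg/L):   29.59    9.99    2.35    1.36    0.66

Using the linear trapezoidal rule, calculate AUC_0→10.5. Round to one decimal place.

Trapezoidal AUC_0→10.5:
  [0→3]: (29.59+9.99)/2 × 3 = 59.37
  [3→7]: (9.99+2.35)/2 × 4 = 24.68
  [7→8.5]: (2.35+1.36)/2 × 1.5 = 2.7825
  [8.5→10.5]: (1.36+0.66)/2 × 2 = 2.02
  Sum = 88.8525 mg/L·h

AUC = 88.9 mg/L·h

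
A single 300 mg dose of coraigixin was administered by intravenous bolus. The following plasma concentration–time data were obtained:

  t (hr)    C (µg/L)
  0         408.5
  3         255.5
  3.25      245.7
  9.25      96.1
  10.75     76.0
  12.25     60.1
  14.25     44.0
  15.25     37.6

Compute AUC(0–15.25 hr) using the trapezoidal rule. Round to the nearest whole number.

Trapezoidal AUC_0→15.25:
  [0→3]: (408.5+255.5)/2 × 3 = 996.0
  [3→3.25]: (255.5+245.7)/2 × 0.25 = 62.65
  [3.25→9.25]: (245.7+96.1)/2 × 6 = 1025.4
  [9.25→10.75]: (96.1+76.0)/2 × 1.5 = 129.075
  [10.75→12.25]: (76.0+60.1)/2 × 1.5 = 102.075
  [12.25→14.25]: (60.1+44.0)/2 × 2 = 104.1
  [14.25→15.25]: (44.0+37.6)/2 × 1 = 40.8
  Sum = 2460.1 µg/L·hr

AUC = 2460 µg/L·hr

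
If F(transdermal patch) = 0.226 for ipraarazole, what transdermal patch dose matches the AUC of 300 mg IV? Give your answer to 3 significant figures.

For equal systemic exposure: F × D_ev = D_iv
D_ev = D_iv / F = 300 / 0.226 = 1327.43 mg

D_transdermal = 1330 mg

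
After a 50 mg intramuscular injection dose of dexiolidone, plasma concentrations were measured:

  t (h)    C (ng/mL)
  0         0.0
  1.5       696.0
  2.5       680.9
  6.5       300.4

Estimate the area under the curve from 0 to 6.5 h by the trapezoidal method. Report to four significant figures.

AUC = 3173 ng/mL·h

Trapezoidal AUC_0→6.5:
  [0→1.5]: (0.0+696.0)/2 × 1.5 = 522.0
  [1.5→2.5]: (696.0+680.9)/2 × 1 = 688.45
  [2.5→6.5]: (680.9+300.4)/2 × 4 = 1962.6
  Sum = 3173.05 ng/mL·h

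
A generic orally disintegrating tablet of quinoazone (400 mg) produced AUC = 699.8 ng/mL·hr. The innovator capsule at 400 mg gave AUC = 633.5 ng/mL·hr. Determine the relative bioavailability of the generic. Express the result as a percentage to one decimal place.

F_rel = 110.5%

F_rel = (AUC_test/D_test) / (AUC_ref/D_ref)
      = (699.8/400) / (633.5/400)
      = 1.7495 / 1.58375 = 1.1047 = 110.47%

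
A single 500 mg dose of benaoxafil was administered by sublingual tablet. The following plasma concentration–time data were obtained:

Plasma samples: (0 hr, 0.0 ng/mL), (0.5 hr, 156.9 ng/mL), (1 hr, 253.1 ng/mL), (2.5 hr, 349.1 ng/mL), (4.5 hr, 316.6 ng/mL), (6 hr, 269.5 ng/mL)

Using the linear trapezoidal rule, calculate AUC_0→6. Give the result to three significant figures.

AUC = 1700 ng/mL·hr

Trapezoidal AUC_0→6:
  [0→0.5]: (0.0+156.9)/2 × 0.5 = 39.225
  [0.5→1]: (156.9+253.1)/2 × 0.5 = 102.5
  [1→2.5]: (253.1+349.1)/2 × 1.5 = 451.65
  [2.5→4.5]: (349.1+316.6)/2 × 2 = 665.7
  [4.5→6]: (316.6+269.5)/2 × 1.5 = 439.575
  Sum = 1698.65 ng/mL·hr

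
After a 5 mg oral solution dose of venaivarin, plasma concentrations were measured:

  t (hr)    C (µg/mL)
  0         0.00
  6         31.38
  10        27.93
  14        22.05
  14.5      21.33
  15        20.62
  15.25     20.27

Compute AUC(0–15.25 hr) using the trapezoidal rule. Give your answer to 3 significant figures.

AUC = 339 µg/mL·hr

Trapezoidal AUC_0→15.25:
  [0→6]: (0.00+31.38)/2 × 6 = 94.14
  [6→10]: (31.38+27.93)/2 × 4 = 118.62
  [10→14]: (27.93+22.05)/2 × 4 = 99.96
  [14→14.5]: (22.05+21.33)/2 × 0.5 = 10.845
  [14.5→15]: (21.33+20.62)/2 × 0.5 = 10.4875
  [15→15.25]: (20.62+20.27)/2 × 0.25 = 5.11125
  Sum = 339.16375 µg/mL·hr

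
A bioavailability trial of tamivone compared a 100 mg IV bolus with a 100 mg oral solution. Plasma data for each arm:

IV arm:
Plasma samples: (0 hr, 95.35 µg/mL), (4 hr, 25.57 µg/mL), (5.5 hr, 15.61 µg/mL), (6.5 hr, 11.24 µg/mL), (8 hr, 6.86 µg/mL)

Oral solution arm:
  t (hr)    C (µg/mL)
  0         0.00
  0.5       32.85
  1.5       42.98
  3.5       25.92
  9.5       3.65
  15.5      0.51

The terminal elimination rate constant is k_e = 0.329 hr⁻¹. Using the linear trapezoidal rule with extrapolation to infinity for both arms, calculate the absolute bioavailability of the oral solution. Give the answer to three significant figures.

Trapezoidal AUC_0→8 (IV):
  [0→4]: (95.35+25.57)/2 × 4 = 241.84
  [4→5.5]: (25.57+15.61)/2 × 1.5 = 30.885
  [5.5→6.5]: (15.61+11.24)/2 × 1 = 13.425
  [6.5→8]: (11.24+6.86)/2 × 1.5 = 13.575
  Sum = 299.725 µg/mL·hr
IV tail: 6.86/0.329 = 20.851; AUC_iv,0→∞ = 299.725 + 20.851 = 320.576 µg/mL·hr
Trapezoidal AUC_0→15.5 (oral solution):
  [0→0.5]: (0.00+32.85)/2 × 0.5 = 8.2125
  [0.5→1.5]: (32.85+42.98)/2 × 1 = 37.915
  [1.5→3.5]: (42.98+25.92)/2 × 2 = 68.9
  [3.5→9.5]: (25.92+3.65)/2 × 6 = 88.71
  [9.5→15.5]: (3.65+0.51)/2 × 6 = 12.48
  Sum = 216.2175 µg/mL·hr
oral solution tail: 0.51/0.329 = 1.550; AUC_ev,0→∞ = 216.2175 + 1.550 = 217.7675 µg/mL·hr
F = (AUC_ev/D_ev)/(AUC_iv/D_iv) = (217.7675/100)/(320.576/100) = 2.177675/3.20576 = 0.6793

F = 0.679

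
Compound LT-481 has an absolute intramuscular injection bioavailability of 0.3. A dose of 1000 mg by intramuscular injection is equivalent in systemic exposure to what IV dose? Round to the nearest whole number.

Systemic exposure from an extravascular dose = F × D_ev, so the equivalent IV dose is F × D_ev.
D_iv = F × D_ev = 0.3 × 1000 = 300 mg

D_iv = 300 mg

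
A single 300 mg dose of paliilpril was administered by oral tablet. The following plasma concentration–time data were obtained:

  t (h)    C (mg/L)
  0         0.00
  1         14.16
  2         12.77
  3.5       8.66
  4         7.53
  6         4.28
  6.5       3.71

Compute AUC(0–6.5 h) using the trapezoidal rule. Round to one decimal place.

AUC = 54.5 mg/L·h

Trapezoidal AUC_0→6.5:
  [0→1]: (0.00+14.16)/2 × 1 = 7.08
  [1→2]: (14.16+12.77)/2 × 1 = 13.465
  [2→3.5]: (12.77+8.66)/2 × 1.5 = 16.0725
  [3.5→4]: (8.66+7.53)/2 × 0.5 = 4.0475
  [4→6]: (7.53+4.28)/2 × 2 = 11.81
  [6→6.5]: (4.28+3.71)/2 × 0.5 = 1.9975
  Sum = 54.4725 mg/L·h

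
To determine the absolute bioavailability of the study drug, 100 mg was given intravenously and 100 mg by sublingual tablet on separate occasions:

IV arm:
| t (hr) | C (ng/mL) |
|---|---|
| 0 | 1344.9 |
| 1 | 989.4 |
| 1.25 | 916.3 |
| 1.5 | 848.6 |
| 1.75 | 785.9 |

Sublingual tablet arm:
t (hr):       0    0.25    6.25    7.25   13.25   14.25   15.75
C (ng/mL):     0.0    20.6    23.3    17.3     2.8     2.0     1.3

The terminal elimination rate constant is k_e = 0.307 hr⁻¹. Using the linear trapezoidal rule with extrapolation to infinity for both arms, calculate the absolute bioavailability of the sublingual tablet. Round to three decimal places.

Trapezoidal AUC_0→1.75 (IV):
  [0→1]: (1344.9+989.4)/2 × 1 = 1167.15
  [1→1.25]: (989.4+916.3)/2 × 0.25 = 238.2125
  [1.25→1.5]: (916.3+848.6)/2 × 0.25 = 220.6125
  [1.5→1.75]: (848.6+785.9)/2 × 0.25 = 204.3125
  Sum = 1830.2875 ng/mL·hr
IV tail: 785.9/0.307 = 2559.935; AUC_iv,0→∞ = 1830.2875 + 2559.935 = 4390.2225 ng/mL·hr
Trapezoidal AUC_0→15.75 (sublingual tablet):
  [0→0.25]: (0.0+20.6)/2 × 0.25 = 2.575
  [0.25→6.25]: (20.6+23.3)/2 × 6 = 131.7
  [6.25→7.25]: (23.3+17.3)/2 × 1 = 20.3
  [7.25→13.25]: (17.3+2.8)/2 × 6 = 60.3
  [13.25→14.25]: (2.8+2.0)/2 × 1 = 2.4
  [14.25→15.75]: (2.0+1.3)/2 × 1.5 = 2.475
  Sum = 219.75 ng/mL·hr
sublingual tablet tail: 1.3/0.307 = 4.235; AUC_ev,0→∞ = 219.75 + 4.235 = 223.985 ng/mL·hr
F = (AUC_ev/D_ev)/(AUC_iv/D_iv) = (223.985/100)/(4390.2225/100) = 2.23985/43.902225 = 0.0510

F = 0.051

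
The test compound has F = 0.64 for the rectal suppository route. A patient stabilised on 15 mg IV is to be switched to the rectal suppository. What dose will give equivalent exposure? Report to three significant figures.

D_rectal = 23.4 mg

For equal systemic exposure: F × D_ev = D_iv
D_ev = D_iv / F = 15 / 0.64 = 23.4375 mg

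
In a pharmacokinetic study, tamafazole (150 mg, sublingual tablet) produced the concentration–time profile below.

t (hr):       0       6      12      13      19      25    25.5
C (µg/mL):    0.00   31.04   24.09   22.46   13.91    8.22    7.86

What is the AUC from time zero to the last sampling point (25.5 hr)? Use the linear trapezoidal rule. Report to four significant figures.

Trapezoidal AUC_0→25.5:
  [0→6]: (0.00+31.04)/2 × 6 = 93.12
  [6→12]: (31.04+24.09)/2 × 6 = 165.39
  [12→13]: (24.09+22.46)/2 × 1 = 23.275
  [13→19]: (22.46+13.91)/2 × 6 = 109.11
  [19→25]: (13.91+8.22)/2 × 6 = 66.39
  [25→25.5]: (8.22+7.86)/2 × 0.5 = 4.02
  Sum = 461.305 µg/mL·hr

AUC = 461.3 µg/mL·hr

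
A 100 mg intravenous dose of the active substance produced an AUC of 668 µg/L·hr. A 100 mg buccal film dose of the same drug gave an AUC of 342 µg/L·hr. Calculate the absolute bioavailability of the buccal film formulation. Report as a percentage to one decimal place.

F = 51.2%

F = (AUC_ev / D_ev) / (AUC_iv / D_iv)
  = (342/100) / (668/100)
  = 3.42 / 6.68 = 0.5120
  = 51.20%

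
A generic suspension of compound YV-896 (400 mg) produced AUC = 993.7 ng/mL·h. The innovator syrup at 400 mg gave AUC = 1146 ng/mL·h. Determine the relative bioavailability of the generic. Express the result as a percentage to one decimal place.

F_rel = 86.7%

F_rel = (AUC_test/D_test) / (AUC_ref/D_ref)
      = (993.7/400) / (1146/400)
      = 2.48425 / 2.865 = 0.8671 = 86.71%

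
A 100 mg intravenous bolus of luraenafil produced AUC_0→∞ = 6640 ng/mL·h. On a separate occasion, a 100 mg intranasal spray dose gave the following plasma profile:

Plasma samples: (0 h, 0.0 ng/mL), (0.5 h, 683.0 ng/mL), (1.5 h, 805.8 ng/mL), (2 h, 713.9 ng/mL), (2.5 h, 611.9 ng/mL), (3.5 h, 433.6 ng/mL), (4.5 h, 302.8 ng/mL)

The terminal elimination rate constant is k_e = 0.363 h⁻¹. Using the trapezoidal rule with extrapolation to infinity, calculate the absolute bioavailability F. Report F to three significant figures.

Trapezoidal AUC_0→4.5 (intranasal spray):
  [0→0.5]: (0.0+683.0)/2 × 0.5 = 170.75
  [0.5→1.5]: (683.0+805.8)/2 × 1 = 744.4
  [1.5→2]: (805.8+713.9)/2 × 0.5 = 379.925
  [2→2.5]: (713.9+611.9)/2 × 0.5 = 331.45
  [2.5→3.5]: (611.9+433.6)/2 × 1 = 522.75
  [3.5→4.5]: (433.6+302.8)/2 × 1 = 368.2
  Sum = 2517.475 ng/mL·h
Tail: C_last/k_e = 302.8/0.363 = 834.160
AUC_0→∞ (intranasal spray) = 2517.475 + 834.160 = 3351.635 ng/mL·h
F = (AUC_ev/D_ev)/(AUC_iv/D_iv) = (3351.635/100)/(6640/100) = 33.51635/66.4 = 0.5048

F = 0.505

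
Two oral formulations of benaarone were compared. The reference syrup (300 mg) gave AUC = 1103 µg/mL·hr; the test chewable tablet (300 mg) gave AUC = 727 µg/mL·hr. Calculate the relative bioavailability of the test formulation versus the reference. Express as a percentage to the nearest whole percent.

F_rel = 66%

F_rel = (AUC_test/D_test) / (AUC_ref/D_ref)
      = (727/300) / (1103/300)
      = 2.42333 / 3.67667 = 0.6591 = 65.91%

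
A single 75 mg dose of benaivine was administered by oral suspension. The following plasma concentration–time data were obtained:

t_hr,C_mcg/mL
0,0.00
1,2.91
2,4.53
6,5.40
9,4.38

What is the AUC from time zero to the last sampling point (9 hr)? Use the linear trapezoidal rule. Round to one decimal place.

Trapezoidal AUC_0→9:
  [0→1]: (0.00+2.91)/2 × 1 = 1.455
  [1→2]: (2.91+4.53)/2 × 1 = 3.72
  [2→6]: (4.53+5.40)/2 × 4 = 19.86
  [6→9]: (5.40+4.38)/2 × 3 = 14.67
  Sum = 39.705 mcg/mL·hr

AUC = 39.7 mcg/mL·hr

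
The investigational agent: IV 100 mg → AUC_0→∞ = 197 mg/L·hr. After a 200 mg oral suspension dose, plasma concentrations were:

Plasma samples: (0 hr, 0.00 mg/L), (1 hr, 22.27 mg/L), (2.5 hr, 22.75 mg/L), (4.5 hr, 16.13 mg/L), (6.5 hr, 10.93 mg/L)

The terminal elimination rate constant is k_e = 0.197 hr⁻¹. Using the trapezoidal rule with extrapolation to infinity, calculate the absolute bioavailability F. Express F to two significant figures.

Trapezoidal AUC_0→6.5 (oral suspension):
  [0→1]: (0.00+22.27)/2 × 1 = 11.135
  [1→2.5]: (22.27+22.75)/2 × 1.5 = 33.765
  [2.5→4.5]: (22.75+16.13)/2 × 2 = 38.88
  [4.5→6.5]: (16.13+10.93)/2 × 2 = 27.06
  Sum = 110.84 mg/L·hr
Tail: C_last/k_e = 10.93/0.197 = 55.482
AUC_0→∞ (oral suspension) = 110.84 + 55.482 = 166.322 mg/L·hr
F = (AUC_ev/D_ev)/(AUC_iv/D_iv) = (166.322/200)/(197/100) = 0.83161/1.97 = 0.4221

F = 0.42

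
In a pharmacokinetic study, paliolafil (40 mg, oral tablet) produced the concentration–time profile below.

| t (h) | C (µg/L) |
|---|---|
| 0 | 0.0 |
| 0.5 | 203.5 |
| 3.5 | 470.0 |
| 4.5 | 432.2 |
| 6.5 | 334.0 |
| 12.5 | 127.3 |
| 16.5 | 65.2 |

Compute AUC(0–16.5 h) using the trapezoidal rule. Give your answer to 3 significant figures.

Trapezoidal AUC_0→16.5:
  [0→0.5]: (0.0+203.5)/2 × 0.5 = 50.875
  [0.5→3.5]: (203.5+470.0)/2 × 3 = 1010.25
  [3.5→4.5]: (470.0+432.2)/2 × 1 = 451.1
  [4.5→6.5]: (432.2+334.0)/2 × 2 = 766.2
  [6.5→12.5]: (334.0+127.3)/2 × 6 = 1383.9
  [12.5→16.5]: (127.3+65.2)/2 × 4 = 385.0
  Sum = 4047.325 µg/L·h

AUC = 4050 µg/L·h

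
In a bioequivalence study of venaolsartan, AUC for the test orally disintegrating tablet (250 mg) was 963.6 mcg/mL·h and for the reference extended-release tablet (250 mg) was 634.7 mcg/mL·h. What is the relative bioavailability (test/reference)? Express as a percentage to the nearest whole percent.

F_rel = 152%

F_rel = (AUC_test/D_test) / (AUC_ref/D_ref)
      = (963.6/250) / (634.7/250)
      = 3.8544 / 2.5388 = 1.5182 = 151.82%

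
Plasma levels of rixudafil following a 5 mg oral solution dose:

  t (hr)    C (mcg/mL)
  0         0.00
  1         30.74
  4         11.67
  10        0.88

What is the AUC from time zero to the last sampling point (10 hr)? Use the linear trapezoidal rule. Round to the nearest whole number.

AUC = 117 mcg/mL·hr

Trapezoidal AUC_0→10:
  [0→1]: (0.00+30.74)/2 × 1 = 15.37
  [1→4]: (30.74+11.67)/2 × 3 = 63.615
  [4→10]: (11.67+0.88)/2 × 6 = 37.65
  Sum = 116.635 mcg/mL·hr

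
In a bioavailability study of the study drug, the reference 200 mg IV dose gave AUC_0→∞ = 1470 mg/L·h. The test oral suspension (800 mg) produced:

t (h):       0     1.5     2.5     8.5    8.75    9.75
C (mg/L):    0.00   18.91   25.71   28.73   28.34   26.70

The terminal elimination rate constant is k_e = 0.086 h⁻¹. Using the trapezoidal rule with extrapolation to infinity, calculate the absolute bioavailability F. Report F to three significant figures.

Trapezoidal AUC_0→9.75 (oral suspension):
  [0→1.5]: (0.00+18.91)/2 × 1.5 = 14.1825
  [1.5→2.5]: (18.91+25.71)/2 × 1 = 22.31
  [2.5→8.5]: (25.71+28.73)/2 × 6 = 163.32
  [8.5→8.75]: (28.73+28.34)/2 × 0.25 = 7.13375
  [8.75→9.75]: (28.34+26.70)/2 × 1 = 27.52
  Sum = 234.46625 mg/L·h
Tail: C_last/k_e = 26.70/0.086 = 310.465
AUC_0→∞ (oral suspension) = 234.46625 + 310.465 = 544.93125 mg/L·h
F = (AUC_ev/D_ev)/(AUC_iv/D_iv) = (544.93125/800)/(1470/200) = 0.681164/7.35 = 0.0927

F = 0.0927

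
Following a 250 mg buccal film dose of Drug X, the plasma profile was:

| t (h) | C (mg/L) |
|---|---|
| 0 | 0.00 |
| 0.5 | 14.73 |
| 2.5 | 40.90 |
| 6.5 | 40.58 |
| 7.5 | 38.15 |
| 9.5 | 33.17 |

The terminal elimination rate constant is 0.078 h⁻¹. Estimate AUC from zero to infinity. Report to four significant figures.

Trapezoidal AUC_0→9.5:
  [0→0.5]: (0.00+14.73)/2 × 0.5 = 3.6825
  [0.5→2.5]: (14.73+40.90)/2 × 2 = 55.63
  [2.5→6.5]: (40.90+40.58)/2 × 4 = 162.96
  [6.5→7.5]: (40.58+38.15)/2 × 1 = 39.365
  [7.5→9.5]: (38.15+33.17)/2 × 2 = 71.32
  Sum = 332.9575 mg/L·h
Extrapolated tail: C_last / k_e = 33.17 / 0.078 = 425.256
AUC_0→∞ = 332.9575 + 425.256 = 758.2135 mg/L·h

AUC = 758.2 mg/L·h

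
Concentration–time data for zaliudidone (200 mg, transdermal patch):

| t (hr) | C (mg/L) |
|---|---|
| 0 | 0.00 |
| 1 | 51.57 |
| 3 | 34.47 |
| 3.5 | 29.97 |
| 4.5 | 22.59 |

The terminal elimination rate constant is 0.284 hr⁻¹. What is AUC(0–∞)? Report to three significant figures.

Trapezoidal AUC_0→4.5:
  [0→1]: (0.00+51.57)/2 × 1 = 25.785
  [1→3]: (51.57+34.47)/2 × 2 = 86.04
  [3→3.5]: (34.47+29.97)/2 × 0.5 = 16.11
  [3.5→4.5]: (29.97+22.59)/2 × 1 = 26.28
  Sum = 154.215 mg/L·hr
Extrapolated tail: C_last / k_e = 22.59 / 0.284 = 79.542
AUC_0→∞ = 154.215 + 79.542 = 233.757 mg/L·hr

AUC = 234 mg/L·hr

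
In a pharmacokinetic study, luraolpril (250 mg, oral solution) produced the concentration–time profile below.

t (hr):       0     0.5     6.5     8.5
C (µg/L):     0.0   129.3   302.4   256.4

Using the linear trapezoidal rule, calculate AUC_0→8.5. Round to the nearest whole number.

Trapezoidal AUC_0→8.5:
  [0→0.5]: (0.0+129.3)/2 × 0.5 = 32.325
  [0.5→6.5]: (129.3+302.4)/2 × 6 = 1295.1
  [6.5→8.5]: (302.4+256.4)/2 × 2 = 558.8
  Sum = 1886.225 µg/L·hr

AUC = 1886 µg/L·hr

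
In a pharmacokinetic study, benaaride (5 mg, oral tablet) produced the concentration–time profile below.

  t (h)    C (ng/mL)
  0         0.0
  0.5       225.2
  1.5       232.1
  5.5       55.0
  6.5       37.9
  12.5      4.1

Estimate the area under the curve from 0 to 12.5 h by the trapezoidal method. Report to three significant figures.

Trapezoidal AUC_0→12.5:
  [0→0.5]: (0.0+225.2)/2 × 0.5 = 56.3
  [0.5→1.5]: (225.2+232.1)/2 × 1 = 228.65
  [1.5→5.5]: (232.1+55.0)/2 × 4 = 574.2
  [5.5→6.5]: (55.0+37.9)/2 × 1 = 46.45
  [6.5→12.5]: (37.9+4.1)/2 × 6 = 126.0
  Sum = 1031.6 ng/mL·h

AUC = 1030 ng/mL·h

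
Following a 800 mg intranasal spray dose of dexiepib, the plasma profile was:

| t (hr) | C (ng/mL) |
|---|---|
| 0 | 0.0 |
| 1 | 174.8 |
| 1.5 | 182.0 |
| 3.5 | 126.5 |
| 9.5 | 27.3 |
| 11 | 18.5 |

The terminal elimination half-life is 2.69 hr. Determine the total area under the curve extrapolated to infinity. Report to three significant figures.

AUC = 1050 ng/mL·hr

Trapezoidal AUC_0→11:
  [0→1]: (0.0+174.8)/2 × 1 = 87.4
  [1→1.5]: (174.8+182.0)/2 × 0.5 = 89.2
  [1.5→3.5]: (182.0+126.5)/2 × 2 = 308.5
  [3.5→9.5]: (126.5+27.3)/2 × 6 = 461.4
  [9.5→11]: (27.3+18.5)/2 × 1.5 = 34.35
  Sum = 980.85 ng/mL·hr
k_e = ln2 / t½ = 0.693147 / 2.69 = 0.2577 hr^-1
Extrapolated tail: C_last / k_e = 18.5 / 0.2577 = 71.789
AUC_0→∞ = 980.85 + 71.789 = 1052.639 ng/mL·hr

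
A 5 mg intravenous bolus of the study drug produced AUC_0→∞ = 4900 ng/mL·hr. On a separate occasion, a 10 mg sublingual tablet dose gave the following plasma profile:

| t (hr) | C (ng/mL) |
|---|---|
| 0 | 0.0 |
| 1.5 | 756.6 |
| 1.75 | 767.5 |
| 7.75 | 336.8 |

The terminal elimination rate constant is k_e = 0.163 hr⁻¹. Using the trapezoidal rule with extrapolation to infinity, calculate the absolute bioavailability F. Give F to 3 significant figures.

Trapezoidal AUC_0→7.75 (sublingual tablet):
  [0→1.5]: (0.0+756.6)/2 × 1.5 = 567.45
  [1.5→1.75]: (756.6+767.5)/2 × 0.25 = 190.5125
  [1.75→7.75]: (767.5+336.8)/2 × 6 = 3312.9
  Sum = 4070.8625 ng/mL·hr
Tail: C_last/k_e = 336.8/0.163 = 2066.258
AUC_0→∞ (sublingual tablet) = 4070.8625 + 2066.258 = 6137.1205 ng/mL·hr
F = (AUC_ev/D_ev)/(AUC_iv/D_iv) = (6137.1205/10)/(4900/5) = 613.71205/980 = 0.6262

F = 0.626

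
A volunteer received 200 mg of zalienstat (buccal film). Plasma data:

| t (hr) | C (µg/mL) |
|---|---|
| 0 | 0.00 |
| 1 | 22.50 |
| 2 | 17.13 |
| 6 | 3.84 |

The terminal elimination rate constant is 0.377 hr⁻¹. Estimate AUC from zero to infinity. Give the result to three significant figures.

AUC = 83.2 µg/mL·hr

Trapezoidal AUC_0→6:
  [0→1]: (0.00+22.50)/2 × 1 = 11.25
  [1→2]: (22.50+17.13)/2 × 1 = 19.815
  [2→6]: (17.13+3.84)/2 × 4 = 41.94
  Sum = 73.005 µg/mL·hr
Extrapolated tail: C_last / k_e = 3.84 / 0.377 = 10.186
AUC_0→∞ = 73.005 + 10.186 = 83.191 µg/mL·hr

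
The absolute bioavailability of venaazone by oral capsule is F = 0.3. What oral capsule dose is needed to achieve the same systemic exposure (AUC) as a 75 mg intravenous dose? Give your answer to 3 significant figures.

D_oral = 250 mg

For equal systemic exposure: F × D_ev = D_iv
D_ev = D_iv / F = 75 / 0.3 = 250 mg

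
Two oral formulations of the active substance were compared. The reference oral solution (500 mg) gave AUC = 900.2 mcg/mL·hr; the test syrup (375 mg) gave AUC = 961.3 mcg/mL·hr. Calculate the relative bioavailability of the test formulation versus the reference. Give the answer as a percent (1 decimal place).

F_rel = (AUC_test/D_test) / (AUC_ref/D_ref)
      = (961.3/375) / (900.2/500)
      = 2.56347 / 1.8004 = 1.4238 = 142.38%

F_rel = 142.4%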